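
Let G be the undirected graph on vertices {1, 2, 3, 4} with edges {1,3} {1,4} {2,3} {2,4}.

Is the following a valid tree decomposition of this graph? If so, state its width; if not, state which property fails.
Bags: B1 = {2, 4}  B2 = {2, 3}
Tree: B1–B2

A tree decomposition must satisfy three properties: every vertex lies in some bag; for every edge, both endpoints lie together in some bag; and for every vertex, the bags containing it form a connected subtree. Here vertex 1 appears in no bag, so the decomposition is invalid.

No — vertex 1 appears in no bag.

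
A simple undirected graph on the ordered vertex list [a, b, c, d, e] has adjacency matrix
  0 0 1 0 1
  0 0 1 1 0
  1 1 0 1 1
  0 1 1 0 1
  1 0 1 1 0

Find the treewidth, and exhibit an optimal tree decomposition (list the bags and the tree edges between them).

Treewidth 2.
One such decomposition:
Bags: B1 = {a, c, e}  B2 = {c, d, e}  B3 = {b, c, d}
Tree: B1–B2, B2–B3

Every bag has size at most 3, so the width is 3 − 1 = 2 and tw(G) ≤ 2. On the other hand G contains the 3-clique {c, d, e}. A clique must lie in a single bag of any decomposition, so no decomposition can have width below 2. The upper and lower bounds meet at 2, so that is the treewidth.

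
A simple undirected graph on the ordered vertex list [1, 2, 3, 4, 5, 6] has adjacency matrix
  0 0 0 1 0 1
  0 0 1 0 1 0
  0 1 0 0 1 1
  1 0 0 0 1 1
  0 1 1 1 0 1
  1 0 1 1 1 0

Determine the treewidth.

A width-2 tree decomposition is:
Bags: B1 = {3, 5, 6}  B2 = {2, 3, 5}  B3 = {4, 5, 6}  B4 = {1, 4, 6}
Tree: B1–B2, B1–B3, B3–B4
The largest bag has 3 vertices, giving width 2; this decomposition certifies tw(G) ≤ 2. On the other hand G contains the 3-clique {1, 4, 6}. A clique must lie in a single bag of any decomposition, so no decomposition can have width below 2. Hence tw(G) = 2 exactly.

2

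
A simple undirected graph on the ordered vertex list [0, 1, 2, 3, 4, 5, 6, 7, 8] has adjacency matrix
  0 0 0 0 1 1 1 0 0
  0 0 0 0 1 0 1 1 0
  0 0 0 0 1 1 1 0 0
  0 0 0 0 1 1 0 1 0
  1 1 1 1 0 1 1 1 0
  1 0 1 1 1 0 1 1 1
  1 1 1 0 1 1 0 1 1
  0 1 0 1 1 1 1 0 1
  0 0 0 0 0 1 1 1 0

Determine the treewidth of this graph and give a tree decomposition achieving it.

Every bag has size at most 4, so the width is 4 − 1 = 3 and tw(G) ≤ 3. Conversely, {5, 6, 7, 8} is a clique of size 4, and the vertices of any clique must share a bag in every tree decomposition; so some bag has ≥ 4 vertices and tw(G) ≥ 3. Combining the bounds, tw(G) = 3.

Treewidth 3.
One such decomposition:
Bags: B1 = {3, 4, 5, 7}  B2 = {4, 5, 6, 7}  B3 = {2, 4, 5, 6}  B4 = {1, 4, 6, 7}  B5 = {0, 4, 5, 6}  B6 = {5, 6, 7, 8}
Tree: B1–B2, B2–B3, B2–B4, B3–B5, B2–B6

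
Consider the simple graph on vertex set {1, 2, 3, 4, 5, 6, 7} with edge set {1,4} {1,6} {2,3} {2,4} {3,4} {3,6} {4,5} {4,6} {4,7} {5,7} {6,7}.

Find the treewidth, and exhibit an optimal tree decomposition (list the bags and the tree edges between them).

Treewidth 2.
One such decomposition:
Bags: B1 = {4, 5, 7}  B2 = {4, 6, 7}  B3 = {1, 4, 6}  B4 = {3, 4, 6}  B5 = {2, 3, 4}
Tree: B1–B2, B2–B3, B2–B4, B4–B5

Each bag holds 3 vertices, so the decomposition has width 2, which upper-bounds the treewidth. For the lower bound, the 3 vertices {2, 3, 4} are pairwise adjacent, and any tree decomposition puts a clique entirely inside one bag — forcing width ≥ 2. Therefore the treewidth is 2.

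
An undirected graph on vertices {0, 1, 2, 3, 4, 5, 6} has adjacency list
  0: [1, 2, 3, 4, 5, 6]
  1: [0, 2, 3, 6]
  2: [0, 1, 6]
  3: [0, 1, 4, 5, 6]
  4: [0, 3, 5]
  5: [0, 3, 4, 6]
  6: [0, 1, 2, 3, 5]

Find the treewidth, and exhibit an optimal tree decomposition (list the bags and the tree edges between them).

Treewidth 3.
Bags: B1 = {0, 1, 2, 6}  B2 = {0, 1, 3, 6}  B3 = {0, 3, 5, 6}  B4 = {0, 3, 4, 5}
Tree: B1–B2, B2–B3, B3–B4

Every bag has size at most 4, so the width is 4 − 1 = 3 and tw(G) ≤ 3. For the lower bound, the 4 vertices {0, 1, 2, 6} are pairwise adjacent, and any tree decomposition puts a clique entirely inside one bag — forcing width ≥ 3. Therefore the treewidth is 3.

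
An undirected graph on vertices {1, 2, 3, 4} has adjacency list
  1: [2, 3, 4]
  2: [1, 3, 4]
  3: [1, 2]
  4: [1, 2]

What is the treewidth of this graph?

2

A width-2 tree decomposition is:
Bags: B1 = {1, 2, 4}  B2 = {1, 2, 3}
Tree: B1–B2
Each bag holds 3 vertices, so the decomposition has width 2, which upper-bounds the treewidth. On the other hand G contains the 3-clique {1, 2, 3}. A clique must lie in a single bag of any decomposition, so no decomposition can have width below 2. Therefore the treewidth is 2.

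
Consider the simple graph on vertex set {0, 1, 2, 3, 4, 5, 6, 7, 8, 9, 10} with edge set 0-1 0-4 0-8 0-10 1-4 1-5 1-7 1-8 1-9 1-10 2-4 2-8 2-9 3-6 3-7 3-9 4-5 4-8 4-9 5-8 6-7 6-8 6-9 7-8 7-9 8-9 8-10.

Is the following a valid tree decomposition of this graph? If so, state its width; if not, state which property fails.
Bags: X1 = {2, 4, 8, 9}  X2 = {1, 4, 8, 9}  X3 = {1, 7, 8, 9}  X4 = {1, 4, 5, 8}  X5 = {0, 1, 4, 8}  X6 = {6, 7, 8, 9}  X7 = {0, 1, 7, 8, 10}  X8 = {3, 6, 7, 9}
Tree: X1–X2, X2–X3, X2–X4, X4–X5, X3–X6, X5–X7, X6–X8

No — bags containing vertex 7 are not connected in the tree.

A tree decomposition must satisfy three properties: every vertex lies in some bag; for every edge, both endpoints lie together in some bag; and for every vertex, the bags containing it form a connected subtree. Here bags containing vertex 7 are not connected in the tree, so the decomposition is invalid.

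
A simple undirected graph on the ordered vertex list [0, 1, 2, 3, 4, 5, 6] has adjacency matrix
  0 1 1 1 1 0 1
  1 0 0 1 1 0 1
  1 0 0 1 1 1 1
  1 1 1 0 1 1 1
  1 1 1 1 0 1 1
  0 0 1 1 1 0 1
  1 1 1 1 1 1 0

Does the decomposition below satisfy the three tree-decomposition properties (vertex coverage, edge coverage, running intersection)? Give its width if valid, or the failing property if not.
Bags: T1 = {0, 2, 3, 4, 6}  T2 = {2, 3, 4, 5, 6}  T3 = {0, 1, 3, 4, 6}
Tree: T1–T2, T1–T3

Yes; width 4.

Every vertex of G appears in some bag (union = {0, 1, 2, 3, 4, 5, 6}); every edge is covered by a bag; and for each vertex v the set of bags containing v is connected in the bag tree. The decomposition is therefore valid. The largest bag has 5 vertices, so the width is 4.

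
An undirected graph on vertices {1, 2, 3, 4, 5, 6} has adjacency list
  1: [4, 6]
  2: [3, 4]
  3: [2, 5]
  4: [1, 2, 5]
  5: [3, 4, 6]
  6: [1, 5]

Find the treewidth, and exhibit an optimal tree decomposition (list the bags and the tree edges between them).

Treewidth 2.
One such decomposition:
Bags: B1 = {1, 4, 6}  B2 = {4, 5, 6}  B3 = {2, 4, 5}  B4 = {2, 3, 5}
Tree: B1–B2, B2–B3, B3–B4

The largest bag has 3 vertices, giving width 2; this decomposition certifies tw(G) ≤ 2. For the lower bound, G contains the cycle 1–6–5–4–1, so G is not a forest; only forests have treewidth ≤ 1, hence tw(G) ≥ 2. Combining the bounds, tw(G) = 2.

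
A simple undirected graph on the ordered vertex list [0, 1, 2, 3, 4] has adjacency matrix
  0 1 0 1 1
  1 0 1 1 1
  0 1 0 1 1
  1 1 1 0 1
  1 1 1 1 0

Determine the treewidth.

3

A width-3 tree decomposition is:
Bags: B1 = {1, 2, 3, 4}  B2 = {0, 1, 3, 4}
Tree: B1–B2
Each bag holds 4 vertices, so the decomposition has width 3, which upper-bounds the treewidth. Conversely, {0, 1, 3, 4} is a clique of size 4, and the vertices of any clique must share a bag in every tree decomposition; so some bag has ≥ 4 vertices and tw(G) ≥ 3. The upper and lower bounds meet at 3, so that is the treewidth.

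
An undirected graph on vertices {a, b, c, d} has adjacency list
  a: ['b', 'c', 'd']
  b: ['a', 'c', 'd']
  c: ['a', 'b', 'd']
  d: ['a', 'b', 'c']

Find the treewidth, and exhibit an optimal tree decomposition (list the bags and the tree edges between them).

A single bag containing all 4 vertices is trivially a valid decomposition of width 3. Conversely, {a, b, c, d} is a clique of size 4, and the vertices of any clique must share a bag in every tree decomposition; so some bag has ≥ 4 vertices and tw(G) ≥ 3. The upper and lower bounds meet at 3, so that is the treewidth.

Treewidth 3.
One optimal decomposition is:
Bags: B1 = {a, b, c, d}
Tree: (single bag)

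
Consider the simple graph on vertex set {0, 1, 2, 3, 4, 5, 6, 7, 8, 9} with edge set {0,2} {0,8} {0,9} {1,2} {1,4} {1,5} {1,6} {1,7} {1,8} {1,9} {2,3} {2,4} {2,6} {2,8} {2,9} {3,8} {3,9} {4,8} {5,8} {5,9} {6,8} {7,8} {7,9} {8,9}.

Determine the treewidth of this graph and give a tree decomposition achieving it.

Treewidth 3.
One optimal decomposition is:
Bags: B1 = {1, 5, 8, 9}  B2 = {1, 2, 8, 9}  B3 = {1, 7, 8, 9}  B4 = {2, 3, 8, 9}  B5 = {1, 2, 4, 8}  B6 = {0, 2, 8, 9}  B7 = {1, 2, 6, 8}
Tree: B1–B2, B2–B3, B2–B4, B2–B5, B4–B6, B5–B7

The largest bag has 4 vertices, giving width 3; this decomposition certifies tw(G) ≤ 3. On the other hand G contains the 4-clique {0, 2, 8, 9}. A clique must lie in a single bag of any decomposition, so no decomposition can have width below 3. Therefore the treewidth is 3.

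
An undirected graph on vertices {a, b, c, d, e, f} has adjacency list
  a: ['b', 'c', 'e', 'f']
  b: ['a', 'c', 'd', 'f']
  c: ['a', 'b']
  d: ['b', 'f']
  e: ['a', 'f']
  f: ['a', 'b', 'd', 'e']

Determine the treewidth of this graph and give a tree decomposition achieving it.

Treewidth 2.
One such decomposition:
Bags: B1 = {a, b, c}  B2 = {a, b, f}  B3 = {a, e, f}  B4 = {b, d, f}
Tree: B1–B2, B2–B3, B2–B4

Each bag holds 3 vertices, so the decomposition has width 2, which upper-bounds the treewidth. Conversely, {a, b, c} is a clique of size 3, and the vertices of any clique must share a bag in every tree decomposition; so some bag has ≥ 3 vertices and tw(G) ≥ 2. The upper and lower bounds meet at 2, so that is the treewidth.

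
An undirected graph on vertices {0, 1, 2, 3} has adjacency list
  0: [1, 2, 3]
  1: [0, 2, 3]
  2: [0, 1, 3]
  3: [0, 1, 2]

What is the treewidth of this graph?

A width-3 tree decomposition is:
Bags: B1 = {0, 1, 2, 3}
Tree: (single bag)
A single bag containing all 4 vertices is trivially a valid decomposition of width 3. On the other hand G contains the 4-clique {0, 1, 2, 3}. A clique must lie in a single bag of any decomposition, so no decomposition can have width below 3. The upper and lower bounds meet at 3, so that is the treewidth.

3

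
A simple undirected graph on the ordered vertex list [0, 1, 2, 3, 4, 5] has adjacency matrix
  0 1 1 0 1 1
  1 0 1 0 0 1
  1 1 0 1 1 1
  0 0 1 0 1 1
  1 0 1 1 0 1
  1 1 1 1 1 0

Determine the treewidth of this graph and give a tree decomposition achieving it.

Treewidth 3.
Bags: B1 = {0, 2, 4, 5}  B2 = {0, 1, 2, 5}  B3 = {2, 3, 4, 5}
Tree: B1–B2, B1–B3

Every bag has size at most 4, so the width is 4 − 1 = 3 and tw(G) ≤ 3. For the lower bound, the 4 vertices {0, 1, 2, 5} are pairwise adjacent, and any tree decomposition puts a clique entirely inside one bag — forcing width ≥ 3. Therefore the treewidth is 3.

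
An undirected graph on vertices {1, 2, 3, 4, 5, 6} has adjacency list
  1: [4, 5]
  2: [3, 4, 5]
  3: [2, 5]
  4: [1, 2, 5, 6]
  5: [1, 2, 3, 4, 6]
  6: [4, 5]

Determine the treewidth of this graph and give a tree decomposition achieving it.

The largest bag has 3 vertices, giving width 2; this decomposition certifies tw(G) ≤ 2. Conversely, {2, 3, 5} is a clique of size 3, and the vertices of any clique must share a bag in every tree decomposition; so some bag has ≥ 3 vertices and tw(G) ≥ 2. Combining the bounds, tw(G) = 2.

Treewidth 2.
Bags: B1 = {4, 5, 6}  B2 = {2, 4, 5}  B3 = {1, 4, 5}  B4 = {2, 3, 5}
Tree: B1–B2, B1–B3, B2–B4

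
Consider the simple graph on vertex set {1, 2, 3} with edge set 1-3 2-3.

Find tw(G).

A width-1 tree decomposition is:
Bags: B1 = {2, 3}  B2 = {1, 3}
Tree: B1–B2
Every bag has size at most 2, so the width is 2 − 1 = 1 and tw(G) ≤ 1. Since G has at least one edge (e.g. 3–2), it is not an edgeless graph, so tw(G) ≥ 1. Hence tw(G) = 1 exactly.

1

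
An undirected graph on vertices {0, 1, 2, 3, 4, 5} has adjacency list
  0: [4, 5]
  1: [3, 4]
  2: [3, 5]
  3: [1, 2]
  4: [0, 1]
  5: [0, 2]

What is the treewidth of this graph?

2

A width-2 tree decomposition is:
Bags: B1 = {2, 3, 5}  B2 = {0, 3, 5}  B3 = {0, 3, 4}  B4 = {1, 3, 4}
Tree: B1–B2, B2–B3, B3–B4
The largest bag has 3 vertices, giving width 2; this decomposition certifies tw(G) ≤ 2. The edges 3–2–5–0–4–1–3 form a cycle, so G is not a tree and its treewidth is at least 2. Therefore the treewidth is 2.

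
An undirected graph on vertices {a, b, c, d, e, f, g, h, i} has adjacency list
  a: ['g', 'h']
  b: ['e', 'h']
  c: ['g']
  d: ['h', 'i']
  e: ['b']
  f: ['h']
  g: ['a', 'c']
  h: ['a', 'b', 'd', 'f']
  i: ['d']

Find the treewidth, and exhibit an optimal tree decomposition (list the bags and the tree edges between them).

Treewidth 1.
One such decomposition:
Bags: B1 = {b, e}  B2 = {b, h}  B3 = {a, h}  B4 = {f, h}  B5 = {a, g}  B6 = {c, g}  B7 = {d, h}  B8 = {d, i}
Tree: B1–B2, B2–B3, B2–B4, B3–B5, B5–B6, B2–B7, B7–B8

The largest bag has 2 vertices, giving width 1; this decomposition certifies tw(G) ≤ 1. Any graph with an edge has treewidth ≥ 1, and G has the edge b–e. Hence tw(G) = 1 exactly.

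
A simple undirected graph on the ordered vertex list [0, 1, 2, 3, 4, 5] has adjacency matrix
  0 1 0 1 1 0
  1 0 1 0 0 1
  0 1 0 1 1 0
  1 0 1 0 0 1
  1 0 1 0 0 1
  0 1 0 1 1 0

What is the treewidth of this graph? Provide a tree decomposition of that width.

The largest bag has 4 vertices, giving width 3; this decomposition certifies tw(G) ≤ 3. For the lower bound: the 4 vertex sets {0,3}, {1,5}, {2}, {4} are disjoint, each induces a connected subgraph, and every pair is joined by at least one edge of G. Contracting each set to a single vertex therefore yields K_{4} as a minor, and since treewidth is minor-monotone, tw(G) ≥ tw(K_{4}) = 3. The upper and lower bounds meet at 3, so that is the treewidth.

Treewidth 3.
Bags: B1 = {0, 2, 3, 5}  B2 = {0, 1, 2, 5}  B3 = {0, 2, 4, 5}
Tree: B1–B2, B2–B3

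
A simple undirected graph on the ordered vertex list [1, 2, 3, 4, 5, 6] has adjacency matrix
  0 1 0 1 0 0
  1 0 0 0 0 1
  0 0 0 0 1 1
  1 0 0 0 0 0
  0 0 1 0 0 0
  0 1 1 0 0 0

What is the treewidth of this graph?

1

A width-1 tree decomposition is:
Bags: B1 = {1, 4}  B2 = {1, 2}  B3 = {2, 6}  B4 = {3, 6}  B5 = {3, 5}
Tree: B1–B2, B2–B3, B3–B4, B4–B5
Every bag has size at most 2, so the width is 2 − 1 = 1 and tw(G) ≤ 1. Any graph with an edge has treewidth ≥ 1, and G has the edge 4–1. Combining the bounds, tw(G) = 1.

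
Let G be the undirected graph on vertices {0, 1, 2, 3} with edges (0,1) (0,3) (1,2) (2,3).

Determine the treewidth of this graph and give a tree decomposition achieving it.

Each bag holds 3 vertices, so the decomposition has width 2, which upper-bounds the treewidth. For the lower bound, G contains the cycle 0–3–2–1–0, so G is not a forest; only forests have treewidth ≤ 1, hence tw(G) ≥ 2. Combining the bounds, tw(G) = 2.

Treewidth 2.
One optimal decomposition is:
Bags: B1 = {0, 2, 3}  B2 = {0, 1, 2}
Tree: B1–B2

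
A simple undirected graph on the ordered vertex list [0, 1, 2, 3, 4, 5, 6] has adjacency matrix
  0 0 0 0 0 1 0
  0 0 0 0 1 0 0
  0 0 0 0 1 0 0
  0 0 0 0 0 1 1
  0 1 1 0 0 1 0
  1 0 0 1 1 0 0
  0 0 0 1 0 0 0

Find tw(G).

A width-1 tree decomposition is:
Bags: B1 = {1, 4}  B2 = {2, 4}  B3 = {4, 5}  B4 = {3, 5}  B5 = {3, 6}  B6 = {0, 5}
Tree: B1–B2, B2–B3, B3–B4, B4–B5, B3–B6
Every bag has size at most 2, so the width is 2 − 1 = 1 and tw(G) ≤ 1. Any graph with an edge has treewidth ≥ 1, and G has the edge 1–4. Therefore the treewidth is 1.

1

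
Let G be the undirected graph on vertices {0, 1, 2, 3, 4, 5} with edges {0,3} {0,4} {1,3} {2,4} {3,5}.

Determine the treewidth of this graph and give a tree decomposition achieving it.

Treewidth 1.
One such decomposition:
Bags: B1 = {1, 3}  B2 = {0, 3}  B3 = {3, 5}  B4 = {0, 4}  B5 = {2, 4}
Tree: B1–B2, B2–B3, B2–B4, B4–B5

The largest bag has 2 vertices, giving width 1; this decomposition certifies tw(G) ≤ 1. Any graph with an edge has treewidth ≥ 1, and G has the edge 3–1. Hence tw(G) = 1 exactly.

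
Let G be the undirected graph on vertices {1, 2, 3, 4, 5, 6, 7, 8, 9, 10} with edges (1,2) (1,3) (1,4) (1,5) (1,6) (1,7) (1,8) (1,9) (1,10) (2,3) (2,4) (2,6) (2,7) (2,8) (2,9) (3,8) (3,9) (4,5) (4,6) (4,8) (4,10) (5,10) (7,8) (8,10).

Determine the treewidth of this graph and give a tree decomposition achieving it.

Every bag has size at most 4, so the width is 4 − 1 = 3 and tw(G) ≤ 3. On the other hand G contains the 4-clique {1, 2, 3, 8}. A clique must lie in a single bag of any decomposition, so no decomposition can have width below 3. Therefore the treewidth is 3.

Treewidth 3.
One optimal decomposition is:
Bags: B1 = {1, 4, 8, 10}  B2 = {1, 4, 5, 10}  B3 = {1, 2, 4, 8}  B4 = {1, 2, 7, 8}  B5 = {1, 2, 3, 8}  B6 = {1, 2, 3, 9}  B7 = {1, 2, 4, 6}
Tree: B1–B2, B1–B3, B3–B4, B4–B5, B5–B6, B3–B7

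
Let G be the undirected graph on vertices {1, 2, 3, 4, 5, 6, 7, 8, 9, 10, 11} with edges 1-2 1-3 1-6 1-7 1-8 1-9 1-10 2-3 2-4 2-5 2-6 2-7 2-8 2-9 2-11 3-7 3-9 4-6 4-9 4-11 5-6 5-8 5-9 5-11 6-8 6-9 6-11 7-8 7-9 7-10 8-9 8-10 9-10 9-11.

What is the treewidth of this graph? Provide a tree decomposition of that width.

Every bag has size at most 5, so the width is 5 − 1 = 4 and tw(G) ≤ 4. For the lower bound, the 5 vertices {1, 2, 3, 7, 9} are pairwise adjacent, and any tree decomposition puts a clique entirely inside one bag — forcing width ≥ 4. Therefore the treewidth is 4.

Treewidth 4.
One such decomposition:
Bags: B1 = {1, 2, 7, 8, 9}  B2 = {1, 2, 6, 8, 9}  B3 = {2, 5, 6, 8, 9}  B4 = {1, 2, 3, 7, 9}  B5 = {1, 7, 8, 9, 10}  B6 = {2, 5, 6, 9, 11}  B7 = {2, 4, 6, 9, 11}
Tree: B1–B2, B2–B3, B1–B4, B1–B5, B3–B6, B6–B7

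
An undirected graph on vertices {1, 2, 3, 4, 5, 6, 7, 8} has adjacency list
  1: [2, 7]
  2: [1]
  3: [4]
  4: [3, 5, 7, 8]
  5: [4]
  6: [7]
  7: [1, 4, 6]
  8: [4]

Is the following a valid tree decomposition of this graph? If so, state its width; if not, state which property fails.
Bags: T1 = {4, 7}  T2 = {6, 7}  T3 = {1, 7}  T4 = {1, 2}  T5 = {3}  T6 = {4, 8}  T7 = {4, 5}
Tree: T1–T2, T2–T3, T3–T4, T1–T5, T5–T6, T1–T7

A tree decomposition must satisfy three properties: every vertex lies in some bag; for every edge, both endpoints lie together in some bag; and for every vertex, the bags containing it form a connected subtree. Here edge (4,3) lies in no bag, so the decomposition is invalid.

No — edge (4,3) lies in no bag.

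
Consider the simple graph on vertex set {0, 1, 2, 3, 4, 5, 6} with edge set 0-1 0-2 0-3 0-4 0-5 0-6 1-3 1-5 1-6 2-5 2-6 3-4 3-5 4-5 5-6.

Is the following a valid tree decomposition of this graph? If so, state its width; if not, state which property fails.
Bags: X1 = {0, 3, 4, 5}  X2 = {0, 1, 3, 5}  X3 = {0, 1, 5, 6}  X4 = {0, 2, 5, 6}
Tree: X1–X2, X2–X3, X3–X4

Vertex coverage: the bags together contain {0, 1, 2, 3, 4, 5, 6}, the full vertex set. Edge coverage: each edge of G has both endpoints in at least one bag. Running intersection: for every vertex, the bags containing it form a connected subtree. All three properties hold, so this is a valid tree decomposition of width max|bag| − 1 = 3, and hence tw(G) ≤ 3.

Yes; width 3.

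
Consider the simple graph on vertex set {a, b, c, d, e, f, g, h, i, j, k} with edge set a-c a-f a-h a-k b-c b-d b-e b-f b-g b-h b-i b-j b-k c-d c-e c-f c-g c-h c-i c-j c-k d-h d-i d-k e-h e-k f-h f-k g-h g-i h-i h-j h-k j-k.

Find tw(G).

4

A width-4 tree decomposition is:
Bags: B1 = {b, c, d, h, k}  B2 = {b, c, d, h, i}  B3 = {b, c, e, h, k}  B4 = {b, c, h, j, k}  B5 = {b, c, f, h, k}  B6 = {a, c, f, h, k}  B7 = {b, c, g, h, i}
Tree: B1–B2, B1–B3, B3–B4, B1–B5, B5–B6, B2–B7
Every bag has size at most 5, so the width is 5 − 1 = 4 and tw(G) ≤ 4. For the lower bound, the 5 vertices {a, c, f, h, k} are pairwise adjacent, and any tree decomposition puts a clique entirely inside one bag — forcing width ≥ 4. Combining the bounds, tw(G) = 4.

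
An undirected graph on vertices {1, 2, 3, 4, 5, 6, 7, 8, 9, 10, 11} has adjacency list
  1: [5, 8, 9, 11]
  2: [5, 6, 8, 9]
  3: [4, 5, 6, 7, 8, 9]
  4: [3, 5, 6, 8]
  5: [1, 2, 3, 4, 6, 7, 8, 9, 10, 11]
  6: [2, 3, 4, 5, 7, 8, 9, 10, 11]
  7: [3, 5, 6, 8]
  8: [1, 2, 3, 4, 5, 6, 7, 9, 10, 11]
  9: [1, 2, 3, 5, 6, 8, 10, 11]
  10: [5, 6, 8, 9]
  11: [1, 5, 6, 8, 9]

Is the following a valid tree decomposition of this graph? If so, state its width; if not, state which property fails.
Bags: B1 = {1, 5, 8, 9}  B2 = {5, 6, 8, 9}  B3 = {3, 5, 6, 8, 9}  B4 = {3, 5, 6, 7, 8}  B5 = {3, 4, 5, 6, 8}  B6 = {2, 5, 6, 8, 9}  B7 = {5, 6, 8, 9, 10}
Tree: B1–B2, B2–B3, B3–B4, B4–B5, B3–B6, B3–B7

A tree decomposition must satisfy three properties: every vertex lies in some bag; for every edge, both endpoints lie together in some bag; and for every vertex, the bags containing it form a connected subtree. Here vertex 11 appears in no bag, so the decomposition is invalid.

No — vertex 11 appears in no bag.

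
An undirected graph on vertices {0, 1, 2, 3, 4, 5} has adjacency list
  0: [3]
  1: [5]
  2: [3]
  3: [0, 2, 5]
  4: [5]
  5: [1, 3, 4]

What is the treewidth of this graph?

A width-1 tree decomposition is:
Bags: B1 = {3, 5}  B2 = {2, 3}  B3 = {4, 5}  B4 = {1, 5}  B5 = {0, 3}
Tree: B1–B2, B1–B3, B3–B4, B1–B5
Each bag holds 2 vertices, so the decomposition has width 1, which upper-bounds the treewidth. Any graph with an edge has treewidth ≥ 1, and G has the edge 5–3. The upper and lower bounds meet at 1, so that is the treewidth.

1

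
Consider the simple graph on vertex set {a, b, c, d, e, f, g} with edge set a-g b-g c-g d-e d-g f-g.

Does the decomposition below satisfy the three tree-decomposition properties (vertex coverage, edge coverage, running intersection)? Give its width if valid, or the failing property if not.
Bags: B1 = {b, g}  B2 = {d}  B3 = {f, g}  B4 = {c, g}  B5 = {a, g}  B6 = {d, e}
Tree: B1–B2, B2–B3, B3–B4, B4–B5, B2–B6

No — edge (g,d) lies in no bag.

A tree decomposition must satisfy three properties: every vertex lies in some bag; for every edge, both endpoints lie together in some bag; and for every vertex, the bags containing it form a connected subtree. Here edge (g,d) lies in no bag, so the decomposition is invalid.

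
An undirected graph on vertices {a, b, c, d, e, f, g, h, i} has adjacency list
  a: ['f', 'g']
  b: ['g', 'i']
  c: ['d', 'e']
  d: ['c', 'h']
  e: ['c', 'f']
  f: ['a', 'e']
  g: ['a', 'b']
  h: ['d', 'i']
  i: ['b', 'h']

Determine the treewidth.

A width-2 tree decomposition is:
Bags: B1 = {a, e, f}  B2 = {a, e, g}  B3 = {b, e, g}  B4 = {b, e, i}  B5 = {e, h, i}  B6 = {d, e, h}  B7 = {c, d, e}
Tree: B1–B2, B2–B3, B3–B4, B4–B5, B5–B6, B6–B7
Every bag has size at most 3, so the width is 3 − 1 = 2 and tw(G) ≤ 2. The edges e–f–a–g–b–i–h–d–c–e form a cycle, so G is not a tree and its treewidth is at least 2. Hence tw(G) = 2 exactly.

2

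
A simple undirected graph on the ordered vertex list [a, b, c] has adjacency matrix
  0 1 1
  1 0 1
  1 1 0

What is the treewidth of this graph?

A width-2 tree decomposition is:
Bags: B1 = {a, b, c}
Tree: (single bag)
A single bag containing all 3 vertices is trivially a valid decomposition of width 2. Conversely, {a, b, c} is a clique of size 3, and the vertices of any clique must share a bag in every tree decomposition; so some bag has ≥ 3 vertices and tw(G) ≥ 2. The upper and lower bounds meet at 2, so that is the treewidth.

2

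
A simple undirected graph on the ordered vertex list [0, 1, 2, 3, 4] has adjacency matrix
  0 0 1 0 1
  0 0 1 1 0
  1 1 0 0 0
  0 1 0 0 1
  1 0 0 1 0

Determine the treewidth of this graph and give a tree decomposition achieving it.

Treewidth 2.
Bags: B1 = {0, 2, 4}  B2 = {2, 3, 4}  B3 = {1, 2, 3}
Tree: B1–B2, B2–B3

The largest bag has 3 vertices, giving width 2; this decomposition certifies tw(G) ≤ 2. Since 2–0–4–3–1–2 is a cycle in G, G is not acyclic. Forests are exactly the graphs of treewidth ≤ 1, so tw(G) ≥ 2. The upper and lower bounds meet at 2, so that is the treewidth.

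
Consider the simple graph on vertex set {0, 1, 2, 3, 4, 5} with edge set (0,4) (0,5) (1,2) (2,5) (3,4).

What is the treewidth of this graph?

A width-1 tree decomposition is:
Bags: B1 = {3, 4}  B2 = {0, 4}  B3 = {0, 5}  B4 = {2, 5}  B5 = {1, 2}
Tree: B1–B2, B2–B3, B3–B4, B4–B5
The largest bag has 2 vertices, giving width 1; this decomposition certifies tw(G) ≤ 1. G has an edge, so its treewidth is at least 1. Combining the bounds, tw(G) = 1.

1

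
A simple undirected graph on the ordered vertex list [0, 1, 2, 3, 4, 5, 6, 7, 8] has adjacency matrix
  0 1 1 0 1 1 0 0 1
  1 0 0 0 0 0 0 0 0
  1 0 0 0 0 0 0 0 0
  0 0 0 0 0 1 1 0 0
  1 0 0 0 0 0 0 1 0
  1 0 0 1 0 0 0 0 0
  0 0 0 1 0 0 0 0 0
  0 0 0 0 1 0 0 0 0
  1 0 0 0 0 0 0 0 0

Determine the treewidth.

1

A width-1 tree decomposition is:
Bags: B1 = {0, 1}  B2 = {0, 5}  B3 = {0, 4}  B4 = {3, 5}  B5 = {0, 2}  B6 = {4, 7}  B7 = {0, 8}  B8 = {3, 6}
Tree: B1–B2, B1–B3, B2–B4, B1–B5, B3–B6, B2–B7, B4–B8
Every bag has size at most 2, so the width is 2 − 1 = 1 and tw(G) ≤ 1. G has an edge, so its treewidth is at least 1. Therefore the treewidth is 1.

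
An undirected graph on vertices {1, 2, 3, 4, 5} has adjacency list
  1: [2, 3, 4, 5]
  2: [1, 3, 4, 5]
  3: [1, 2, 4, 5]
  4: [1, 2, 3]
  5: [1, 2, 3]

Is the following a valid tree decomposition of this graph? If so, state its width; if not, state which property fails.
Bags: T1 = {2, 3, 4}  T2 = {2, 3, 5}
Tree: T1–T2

A tree decomposition must satisfy three properties: every vertex lies in some bag; for every edge, both endpoints lie together in some bag; and for every vertex, the bags containing it form a connected subtree. Here vertex 1 appears in no bag, so the decomposition is invalid.

No — vertex 1 appears in no bag.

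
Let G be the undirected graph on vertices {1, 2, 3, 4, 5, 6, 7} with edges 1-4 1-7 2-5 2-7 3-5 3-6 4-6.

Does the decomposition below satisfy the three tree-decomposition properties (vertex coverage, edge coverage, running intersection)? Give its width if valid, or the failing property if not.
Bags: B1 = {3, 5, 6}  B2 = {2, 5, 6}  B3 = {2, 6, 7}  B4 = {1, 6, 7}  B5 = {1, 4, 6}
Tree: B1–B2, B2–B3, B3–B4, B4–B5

Every vertex of G appears in some bag (union = {1, 2, 3, 4, 5, 6, 7}); every edge is covered by a bag; and for each vertex v the set of bags containing v is connected in the bag tree. The decomposition is therefore valid. The largest bag has 3 vertices, so the width is 2.

Yes; width 2.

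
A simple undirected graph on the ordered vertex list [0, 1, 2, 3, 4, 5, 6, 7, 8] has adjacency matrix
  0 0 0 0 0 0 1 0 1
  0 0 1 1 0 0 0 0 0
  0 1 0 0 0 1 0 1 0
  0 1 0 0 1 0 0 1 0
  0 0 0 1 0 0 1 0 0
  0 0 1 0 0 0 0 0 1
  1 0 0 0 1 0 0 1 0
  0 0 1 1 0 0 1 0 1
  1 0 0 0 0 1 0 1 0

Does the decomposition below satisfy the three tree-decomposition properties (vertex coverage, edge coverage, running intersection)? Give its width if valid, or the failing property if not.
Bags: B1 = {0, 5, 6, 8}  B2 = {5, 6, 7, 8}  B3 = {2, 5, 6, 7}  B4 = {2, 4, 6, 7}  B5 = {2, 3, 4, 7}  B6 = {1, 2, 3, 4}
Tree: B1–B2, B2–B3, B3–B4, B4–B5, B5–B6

Yes; width 3.

Checking the three conditions: (i) the bags cover all of {0, 1, 2, 3, 4, 5, 6, 7, 8}; (ii) for each edge, some bag contains both endpoints; (iii) the bags containing any fixed vertex form a subtree. All hold, so the decomposition is valid with width 4 − 1 = 3.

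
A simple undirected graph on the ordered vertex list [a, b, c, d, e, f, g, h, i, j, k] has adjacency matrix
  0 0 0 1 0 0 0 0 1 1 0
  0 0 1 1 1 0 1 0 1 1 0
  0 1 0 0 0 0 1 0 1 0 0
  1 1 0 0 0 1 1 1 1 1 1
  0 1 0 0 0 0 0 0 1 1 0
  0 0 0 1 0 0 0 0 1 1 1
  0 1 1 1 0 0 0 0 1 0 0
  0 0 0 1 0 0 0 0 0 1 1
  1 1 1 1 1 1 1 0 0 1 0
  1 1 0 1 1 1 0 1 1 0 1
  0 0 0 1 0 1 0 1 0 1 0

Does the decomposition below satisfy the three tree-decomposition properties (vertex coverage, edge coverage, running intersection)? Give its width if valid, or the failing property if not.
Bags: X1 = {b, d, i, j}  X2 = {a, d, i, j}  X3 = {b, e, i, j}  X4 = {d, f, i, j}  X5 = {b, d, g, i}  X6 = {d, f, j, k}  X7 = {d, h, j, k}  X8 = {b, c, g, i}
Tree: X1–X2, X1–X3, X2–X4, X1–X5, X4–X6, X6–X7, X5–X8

Yes; width 3.

Vertex coverage: the bags together contain {a, b, c, d, e, f, g, h, i, j, k}, the full vertex set. Edge coverage: each edge of G has both endpoints in at least one bag. Running intersection: for every vertex, the bags containing it form a connected subtree. All three properties hold, so this is a valid tree decomposition of width max|bag| − 1 = 3, and hence tw(G) ≤ 3.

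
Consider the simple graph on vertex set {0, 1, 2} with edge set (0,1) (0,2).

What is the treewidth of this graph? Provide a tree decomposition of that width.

The largest bag has 2 vertices, giving width 1; this decomposition certifies tw(G) ≤ 1. Any graph with an edge has treewidth ≥ 1, and G has the edge 0–1. Hence tw(G) = 1 exactly.

Treewidth 1.
Bags: B1 = {0, 1}  B2 = {0, 2}
Tree: B1–B2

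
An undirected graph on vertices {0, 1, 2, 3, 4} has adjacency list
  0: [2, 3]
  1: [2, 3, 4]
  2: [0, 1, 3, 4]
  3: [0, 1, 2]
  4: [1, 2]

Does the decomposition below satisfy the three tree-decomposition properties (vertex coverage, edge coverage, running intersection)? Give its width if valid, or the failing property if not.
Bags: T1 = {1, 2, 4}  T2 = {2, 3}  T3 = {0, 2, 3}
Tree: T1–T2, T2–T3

No — edge (1,3) lies in no bag.

A tree decomposition must satisfy three properties: every vertex lies in some bag; for every edge, both endpoints lie together in some bag; and for every vertex, the bags containing it form a connected subtree. Here edge (1,3) lies in no bag, so the decomposition is invalid.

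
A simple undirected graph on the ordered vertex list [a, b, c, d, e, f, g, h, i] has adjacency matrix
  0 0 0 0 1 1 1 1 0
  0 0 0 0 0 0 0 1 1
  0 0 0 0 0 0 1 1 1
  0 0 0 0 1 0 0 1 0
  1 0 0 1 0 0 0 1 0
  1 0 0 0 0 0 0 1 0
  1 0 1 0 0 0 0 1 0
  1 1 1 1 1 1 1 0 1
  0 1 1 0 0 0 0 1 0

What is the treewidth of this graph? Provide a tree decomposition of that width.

Each bag holds 3 vertices, so the decomposition has width 2, which upper-bounds the treewidth. For the lower bound, the 3 vertices {d, e, h} are pairwise adjacent, and any tree decomposition puts a clique entirely inside one bag — forcing width ≥ 2. Therefore the treewidth is 2.

Treewidth 2.
One optimal decomposition is:
Bags: B1 = {c, h, i}  B2 = {c, g, h}  B3 = {a, g, h}  B4 = {a, e, h}  B5 = {b, h, i}  B6 = {d, e, h}  B7 = {a, f, h}
Tree: B1–B2, B2–B3, B3–B4, B1–B5, B4–B6, B3–B7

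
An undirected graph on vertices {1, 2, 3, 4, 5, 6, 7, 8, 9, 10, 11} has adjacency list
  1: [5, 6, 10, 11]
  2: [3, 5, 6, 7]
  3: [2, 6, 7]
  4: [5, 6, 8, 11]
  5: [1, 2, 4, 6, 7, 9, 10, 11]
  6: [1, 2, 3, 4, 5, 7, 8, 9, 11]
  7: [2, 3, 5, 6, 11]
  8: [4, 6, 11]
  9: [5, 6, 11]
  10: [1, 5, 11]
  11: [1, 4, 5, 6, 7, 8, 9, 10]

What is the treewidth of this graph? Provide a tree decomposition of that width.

Treewidth 3.
One such decomposition:
Bags: B1 = {5, 6, 7, 11}  B2 = {1, 5, 6, 11}  B3 = {2, 5, 6, 7}  B4 = {4, 5, 6, 11}  B5 = {1, 5, 10, 11}  B6 = {4, 6, 8, 11}  B7 = {5, 6, 9, 11}  B8 = {2, 3, 6, 7}
Tree: B1–B2, B1–B3, B2–B4, B2–B5, B4–B6, B2–B7, B3–B8

Each bag holds 4 vertices, so the decomposition has width 3, which upper-bounds the treewidth. On the other hand G contains the 4-clique {1, 5, 10, 11}. A clique must lie in a single bag of any decomposition, so no decomposition can have width below 3. The upper and lower bounds meet at 3, so that is the treewidth.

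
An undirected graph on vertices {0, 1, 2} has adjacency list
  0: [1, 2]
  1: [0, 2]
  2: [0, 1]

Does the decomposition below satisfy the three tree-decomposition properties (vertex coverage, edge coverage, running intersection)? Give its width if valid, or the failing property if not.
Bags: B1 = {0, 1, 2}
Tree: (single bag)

Yes; width 2.

Every vertex of G appears in some bag (union = {0, 1, 2}); every edge is covered by a bag; and for each vertex v the set of bags containing v is connected in the bag tree. The decomposition is therefore valid. The largest bag has 3 vertices, so the width is 2.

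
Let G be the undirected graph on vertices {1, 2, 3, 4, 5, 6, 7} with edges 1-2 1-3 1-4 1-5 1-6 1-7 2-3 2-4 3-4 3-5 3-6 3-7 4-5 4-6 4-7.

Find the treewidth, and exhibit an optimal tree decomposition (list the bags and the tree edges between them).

Every bag has size at most 4, so the width is 4 − 1 = 3 and tw(G) ≤ 3. Conversely, {1, 2, 3, 4} is a clique of size 4, and the vertices of any clique must share a bag in every tree decomposition; so some bag has ≥ 4 vertices and tw(G) ≥ 3. The upper and lower bounds meet at 3, so that is the treewidth.

Treewidth 3.
One optimal decomposition is:
Bags: B1 = {1, 3, 4, 6}  B2 = {1, 3, 4, 5}  B3 = {1, 3, 4, 7}  B4 = {1, 2, 3, 4}
Tree: B1–B2, B1–B3, B2–B4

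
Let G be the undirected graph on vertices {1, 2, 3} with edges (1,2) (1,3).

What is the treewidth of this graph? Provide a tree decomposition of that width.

Each bag holds 2 vertices, so the decomposition has width 1, which upper-bounds the treewidth. G has an edge, so its treewidth is at least 1. The upper and lower bounds meet at 1, so that is the treewidth.

Treewidth 1.
Bags: B1 = {1, 2}  B2 = {1, 3}
Tree: B1–B2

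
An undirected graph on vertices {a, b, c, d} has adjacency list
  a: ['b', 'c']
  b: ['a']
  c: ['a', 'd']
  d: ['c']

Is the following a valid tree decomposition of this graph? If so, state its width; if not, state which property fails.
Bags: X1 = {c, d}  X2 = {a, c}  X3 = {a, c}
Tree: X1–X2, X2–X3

No — vertex b appears in no bag.

A tree decomposition must satisfy three properties: every vertex lies in some bag; for every edge, both endpoints lie together in some bag; and for every vertex, the bags containing it form a connected subtree. Here vertex b appears in no bag, so the decomposition is invalid.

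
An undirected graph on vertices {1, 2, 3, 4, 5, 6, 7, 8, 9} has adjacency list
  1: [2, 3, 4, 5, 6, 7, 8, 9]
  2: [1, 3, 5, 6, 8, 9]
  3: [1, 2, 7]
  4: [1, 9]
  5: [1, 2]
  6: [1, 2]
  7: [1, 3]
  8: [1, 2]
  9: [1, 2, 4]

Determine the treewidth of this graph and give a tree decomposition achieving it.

Treewidth 2.
Bags: B1 = {1, 2, 8}  B2 = {1, 2, 3}  B3 = {1, 2, 9}  B4 = {1, 2, 6}  B5 = {1, 3, 7}  B6 = {1, 4, 9}  B7 = {1, 2, 5}
Tree: B1–B2, B2–B3, B3–B4, B2–B5, B3–B6, B1–B7

Each bag holds 3 vertices, so the decomposition has width 2, which upper-bounds the treewidth. On the other hand G contains the 3-clique {1, 2, 3}. A clique must lie in a single bag of any decomposition, so no decomposition can have width below 2. Hence tw(G) = 2 exactly.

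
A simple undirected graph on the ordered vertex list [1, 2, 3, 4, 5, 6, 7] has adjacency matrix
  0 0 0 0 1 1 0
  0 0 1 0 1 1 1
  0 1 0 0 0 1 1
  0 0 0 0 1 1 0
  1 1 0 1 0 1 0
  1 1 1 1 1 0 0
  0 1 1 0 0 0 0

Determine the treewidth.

2

A width-2 tree decomposition is:
Bags: B1 = {4, 5, 6}  B2 = {2, 5, 6}  B3 = {2, 3, 6}  B4 = {2, 3, 7}  B5 = {1, 5, 6}
Tree: B1–B2, B2–B3, B3–B4, B2–B5
Every bag has size at most 3, so the width is 3 − 1 = 2 and tw(G) ≤ 2. For the lower bound, the 3 vertices {2, 3, 6} are pairwise adjacent, and any tree decomposition puts a clique entirely inside one bag — forcing width ≥ 2. Hence tw(G) = 2 exactly.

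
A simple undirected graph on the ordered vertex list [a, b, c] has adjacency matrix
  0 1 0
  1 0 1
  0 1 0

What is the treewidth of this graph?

A width-1 tree decomposition is:
Bags: B1 = {a, b}  B2 = {b, c}
Tree: B1–B2
Each bag holds 2 vertices, so the decomposition has width 1, which upper-bounds the treewidth. Since G has at least one edge (e.g. b–a), it is not an edgeless graph, so tw(G) ≥ 1. Combining the bounds, tw(G) = 1.

1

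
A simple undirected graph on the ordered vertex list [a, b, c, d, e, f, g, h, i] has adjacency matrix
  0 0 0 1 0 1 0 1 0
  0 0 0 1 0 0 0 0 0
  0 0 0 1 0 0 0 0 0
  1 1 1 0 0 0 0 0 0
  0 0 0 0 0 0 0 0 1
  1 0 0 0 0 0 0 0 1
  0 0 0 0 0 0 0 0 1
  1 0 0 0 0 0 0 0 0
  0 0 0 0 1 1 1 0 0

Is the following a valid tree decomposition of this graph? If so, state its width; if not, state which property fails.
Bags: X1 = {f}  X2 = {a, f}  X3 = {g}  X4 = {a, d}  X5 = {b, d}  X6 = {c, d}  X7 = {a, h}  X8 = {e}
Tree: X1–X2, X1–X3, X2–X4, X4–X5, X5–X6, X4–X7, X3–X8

No — vertex i appears in no bag.

A tree decomposition must satisfy three properties: every vertex lies in some bag; for every edge, both endpoints lie together in some bag; and for every vertex, the bags containing it form a connected subtree. Here vertex i appears in no bag, so the decomposition is invalid.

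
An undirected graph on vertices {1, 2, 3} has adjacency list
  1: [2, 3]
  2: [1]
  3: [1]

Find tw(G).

1

A width-1 tree decomposition is:
Bags: B1 = {1, 3}  B2 = {1, 2}
Tree: B1–B2
Every bag has size at most 2, so the width is 2 − 1 = 1 and tw(G) ≤ 1. Any graph with an edge has treewidth ≥ 1, and G has the edge 1–3. Combining the bounds, tw(G) = 1.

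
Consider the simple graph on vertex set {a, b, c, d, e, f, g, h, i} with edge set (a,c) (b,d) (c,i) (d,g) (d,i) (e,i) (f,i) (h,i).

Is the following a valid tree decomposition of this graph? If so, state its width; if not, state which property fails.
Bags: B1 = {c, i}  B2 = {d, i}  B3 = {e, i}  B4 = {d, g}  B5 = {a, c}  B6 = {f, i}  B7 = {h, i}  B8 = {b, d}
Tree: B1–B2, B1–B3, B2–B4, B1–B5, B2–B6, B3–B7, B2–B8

Yes; width 1.

Vertex coverage: the bags together contain {a, b, c, d, e, f, g, h, i}, the full vertex set. Edge coverage: each edge of G has both endpoints in at least one bag. Running intersection: for every vertex, the bags containing it form a connected subtree. All three properties hold, so this is a valid tree decomposition of width max|bag| − 1 = 1, and hence tw(G) ≤ 1.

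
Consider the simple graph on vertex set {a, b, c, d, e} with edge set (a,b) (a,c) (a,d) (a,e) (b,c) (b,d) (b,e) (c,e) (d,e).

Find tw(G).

A width-3 tree decomposition is:
Bags: B1 = {a, b, c, e}  B2 = {a, b, d, e}
Tree: B1–B2
The largest bag has 4 vertices, giving width 3; this decomposition certifies tw(G) ≤ 3. On the other hand G contains the 4-clique {a, b, d, e}. A clique must lie in a single bag of any decomposition, so no decomposition can have width below 3. Hence tw(G) = 3 exactly.

3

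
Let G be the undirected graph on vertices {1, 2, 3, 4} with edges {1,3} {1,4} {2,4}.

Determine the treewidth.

1

A width-1 tree decomposition is:
Bags: B1 = {2, 4}  B2 = {1, 4}  B3 = {1, 3}
Tree: B1–B2, B2–B3
The largest bag has 2 vertices, giving width 1; this decomposition certifies tw(G) ≤ 1. Since G has at least one edge (e.g. 2–4), it is not an edgeless graph, so tw(G) ≥ 1. Hence tw(G) = 1 exactly.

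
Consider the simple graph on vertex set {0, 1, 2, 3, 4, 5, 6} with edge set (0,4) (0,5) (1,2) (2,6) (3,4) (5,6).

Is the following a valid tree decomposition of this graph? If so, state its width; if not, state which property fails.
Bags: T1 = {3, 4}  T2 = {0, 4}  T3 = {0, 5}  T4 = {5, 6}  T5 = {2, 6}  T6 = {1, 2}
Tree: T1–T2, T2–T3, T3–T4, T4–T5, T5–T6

Vertex coverage: the bags together contain {0, 1, 2, 3, 4, 5, 6}, the full vertex set. Edge coverage: each edge of G has both endpoints in at least one bag. Running intersection: for every vertex, the bags containing it form a connected subtree. All three properties hold, so this is a valid tree decomposition of width max|bag| − 1 = 1, and hence tw(G) ≤ 1.

Yes; width 1.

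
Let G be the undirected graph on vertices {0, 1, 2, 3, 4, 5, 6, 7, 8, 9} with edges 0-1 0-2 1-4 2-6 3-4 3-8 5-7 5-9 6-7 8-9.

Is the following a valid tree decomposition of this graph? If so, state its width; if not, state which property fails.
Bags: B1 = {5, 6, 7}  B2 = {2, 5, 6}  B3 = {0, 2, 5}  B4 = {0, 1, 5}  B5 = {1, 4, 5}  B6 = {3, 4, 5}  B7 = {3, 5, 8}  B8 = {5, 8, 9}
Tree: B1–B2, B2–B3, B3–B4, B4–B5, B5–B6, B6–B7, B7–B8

Yes; width 2.

Checking the three conditions: (i) the bags cover all of {0, 1, 2, 3, 4, 5, 6, 7, 8, 9}; (ii) for each edge, some bag contains both endpoints; (iii) the bags containing any fixed vertex form a subtree. All hold, so the decomposition is valid with width 3 − 1 = 2.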